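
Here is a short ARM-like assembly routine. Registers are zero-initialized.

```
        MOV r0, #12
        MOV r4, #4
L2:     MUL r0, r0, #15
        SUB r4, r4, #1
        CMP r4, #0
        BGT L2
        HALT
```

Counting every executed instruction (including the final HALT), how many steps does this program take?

after MOV r0, #12: r0=12
after MOV r4, #4: r4=4
after MUL r0, r0, #15: r0=12*15=180
after SUB r4, r4, #1: r4=4-1=3
CMP r4, #0  (cmp 3,0)
BGT L2: taken
after MUL r0, r0, #15: r0=180*15=2700
after SUB r4, r4, #1: r4=3-1=2
CMP r4, #0  (cmp 2,0)
BGT L2: taken
after MUL r0, r0, #15: r0=2700*15=40500
after SUB r4, r4, #1: r4=2-1=1
CMP r4, #0  (cmp 1,0)
BGT L2: taken
after MUL r0, r0, #15: r0=40500*15=607500
after SUB r4, r4, #1: r4=1-1=0
CMP r4, #0  (cmp 0,0)
BGT L2: not taken
halt.
Total executed instructions: 19.

19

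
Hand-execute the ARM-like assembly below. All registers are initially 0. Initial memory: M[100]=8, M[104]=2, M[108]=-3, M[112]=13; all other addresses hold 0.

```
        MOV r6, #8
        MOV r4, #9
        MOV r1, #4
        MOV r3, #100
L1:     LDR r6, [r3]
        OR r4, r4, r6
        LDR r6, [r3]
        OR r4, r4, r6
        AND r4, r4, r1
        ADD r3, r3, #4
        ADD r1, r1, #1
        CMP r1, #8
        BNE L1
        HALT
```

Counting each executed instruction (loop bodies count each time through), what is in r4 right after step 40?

after MOV r6, #8: r6=8
after MOV r4, #9: r4=9
after MOV r1, #4: r1=4
after MOV r3, #100: r3=100
after LDR r6, [r3]: r6=M[100]=8
after OR r4, r4, r6: r4=9|8=9
after LDR r6, [r3]: r6=M[100]=8
after OR r4, r4, r6: r4=9|8=9
after AND r4, r4, r1: r4=9&4=0
after ADD r3, r3, #4: r3=100+4=104
after ADD r1, r1, #1: r1=4+1=5
CMP r1, #8  (cmp 5,8)
BNE L1: taken
after LDR r6, [r3]: r6=M[104]=2
after OR r4, r4, r6: r4=0|2=2
after LDR r6, [r3]: r6=M[104]=2
after OR r4, r4, r6: r4=2|2=2
after AND r4, r4, r1: r4=2&5=0
after ADD r3, r3, #4: r3=104+4=108
after ADD r1, r1, #1: r1=5+1=6
CMP r1, #8  (cmp 6,8)
BNE L1: taken
after LDR r6, [r3]: r6=M[108]=-3
after OR r4, r4, r6: r4=0|(-3)=-3
after LDR r6, [r3]: r6=M[108]=-3
after OR r4, r4, r6: r4=(-3)|(-3)=-3
after AND r4, r4, r1: r4=(-3)&6=4
after ADD r3, r3, #4: r3=108+4=112
after ADD r1, r1, #1: r1=6+1=7
CMP r1, #8  (cmp 7,8)
BNE L1: taken
after LDR r6, [r3]: r6=M[112]=13
after OR r4, r4, r6: r4=4|13=13
after LDR r6, [r3]: r6=M[112]=13
after OR r4, r4, r6: r4=13|13=13
after AND r4, r4, r1: r4=13&7=5
after ADD r3, r3, #4: r3=112+4=116
after ADD r1, r1, #1: r1=7+1=8
CMP r1, #8  (cmp 8,8)
BNE L1: not taken
After step 40: r4 = 5.

5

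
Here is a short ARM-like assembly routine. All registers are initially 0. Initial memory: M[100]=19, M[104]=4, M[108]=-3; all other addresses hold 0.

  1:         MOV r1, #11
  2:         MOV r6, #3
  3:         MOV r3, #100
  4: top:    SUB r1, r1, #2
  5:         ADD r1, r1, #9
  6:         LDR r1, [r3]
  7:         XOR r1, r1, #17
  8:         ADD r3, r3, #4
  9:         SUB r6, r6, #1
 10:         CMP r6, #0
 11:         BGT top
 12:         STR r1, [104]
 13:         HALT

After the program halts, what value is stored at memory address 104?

MOV r1, #11 → r1=11
MOV r6, #3 → r6=3
MOV r3, #100 → r3=100
SUB r1, r1, #2 → r1=11-2=9
ADD r1, r1, #9 → r1=9+9=18
LDR r1, [r3] → r1=M[100]=19
XOR r1, r1, #17 → r1=19^17=2
ADD r3, r3, #4 → r3=100+4=104
SUB r6, r6, #1 → r6=3-1=2
CMP r6, #0  (cmp 2,0)
BGT top: taken
SUB r1, r1, #2 → r1=2-2=0
ADD r1, r1, #9 → r1=0+9=9
LDR r1, [r3] → r1=M[104]=4
XOR r1, r1, #17 → r1=4^17=21
ADD r3, r3, #4 → r3=104+4=108
SUB r6, r6, #1 → r6=2-1=1
CMP r6, #0  (cmp 1,0)
BGT top: taken
SUB r1, r1, #2 → r1=21-2=19
ADD r1, r1, #9 → r1=19+9=28
LDR r1, [r3] → r1=M[108]=-3
XOR r1, r1, #17 → r1=(-3)^17=-20
ADD r3, r3, #4 → r3=108+4=112
SUB r6, r6, #1 → r6=1-1=0
CMP r6, #0  (cmp 0,0)
BGT top: not taken
STR r1, [104] → M[104]=-20
halt.

-20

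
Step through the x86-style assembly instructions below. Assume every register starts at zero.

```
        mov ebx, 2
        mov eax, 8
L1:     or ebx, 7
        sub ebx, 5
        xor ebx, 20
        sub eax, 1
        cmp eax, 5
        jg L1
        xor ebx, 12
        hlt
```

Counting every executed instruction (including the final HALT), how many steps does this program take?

after mov ebx, 2: ebx=2
after mov eax, 8: eax=8
after or ebx, 7: ebx=2|7=7
after sub ebx, 5: ebx=7-5=2
after xor ebx, 20: ebx=2^20=22
after sub eax, 1: eax=8-1=7
cmp eax, 5  (cmp 7,5)
jg L1: taken
after or ebx, 7: ebx=22|7=23
after sub ebx, 5: ebx=23-5=18
after xor ebx, 20: ebx=18^20=6
after sub eax, 1: eax=7-1=6
cmp eax, 5  (cmp 6,5)
jg L1: taken
after or ebx, 7: ebx=6|7=7
after sub ebx, 5: ebx=7-5=2
after xor ebx, 20: ebx=2^20=22
after sub eax, 1: eax=6-1=5
cmp eax, 5  (cmp 5,5)
jg L1: not taken
after xor ebx, 12: ebx=22^12=26
halt.
Total executed instructions: 22.

22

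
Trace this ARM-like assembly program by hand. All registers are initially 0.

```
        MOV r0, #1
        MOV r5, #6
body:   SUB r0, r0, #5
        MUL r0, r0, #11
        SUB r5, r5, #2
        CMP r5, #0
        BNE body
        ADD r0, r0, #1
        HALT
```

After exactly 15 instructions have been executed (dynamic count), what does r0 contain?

r0=1
r5=6
r0=1-5=-4
r0=(-4)*11=-44
r5=6-2=4
CMP r5, #0  (cmp 4,0)
BNE body: taken
r0=(-44)-5=-49
r0=(-49)*11=-539
r5=4-2=2
CMP r5, #0  (cmp 2,0)
BNE body: taken
r0=(-539)-5=-544
r0=(-544)*11=-5984
r5=2-2=0
After step 15: r0 = -5984.

-5984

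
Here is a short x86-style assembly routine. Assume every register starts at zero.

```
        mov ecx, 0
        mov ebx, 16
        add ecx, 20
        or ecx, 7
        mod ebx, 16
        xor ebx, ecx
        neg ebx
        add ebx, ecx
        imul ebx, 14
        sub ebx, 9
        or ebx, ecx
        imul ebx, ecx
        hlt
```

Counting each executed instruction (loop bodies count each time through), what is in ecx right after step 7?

23

ecx=0
ebx=16
ecx=0+20=20
ecx=20|7=23
ebx=16%16=0
ebx=0^23=23
ebx=-(23)=-23
After step 7: ecx = 23.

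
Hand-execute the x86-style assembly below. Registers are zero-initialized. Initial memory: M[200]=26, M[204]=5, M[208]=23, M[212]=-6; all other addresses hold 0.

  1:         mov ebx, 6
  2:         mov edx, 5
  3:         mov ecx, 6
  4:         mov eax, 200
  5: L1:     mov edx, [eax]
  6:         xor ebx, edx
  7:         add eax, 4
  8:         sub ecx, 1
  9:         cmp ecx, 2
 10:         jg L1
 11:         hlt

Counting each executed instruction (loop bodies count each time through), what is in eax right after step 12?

ebx=6
edx=5
ecx=6
eax=200
edx=M[200]=26
ebx=6^26=28
eax=200+4=204
ecx=6-1=5
cmp ecx, 2  (cmp 5,2)
jg L1: taken
edx=M[204]=5
ebx=28^5=25
After step 12: eax = 204.

204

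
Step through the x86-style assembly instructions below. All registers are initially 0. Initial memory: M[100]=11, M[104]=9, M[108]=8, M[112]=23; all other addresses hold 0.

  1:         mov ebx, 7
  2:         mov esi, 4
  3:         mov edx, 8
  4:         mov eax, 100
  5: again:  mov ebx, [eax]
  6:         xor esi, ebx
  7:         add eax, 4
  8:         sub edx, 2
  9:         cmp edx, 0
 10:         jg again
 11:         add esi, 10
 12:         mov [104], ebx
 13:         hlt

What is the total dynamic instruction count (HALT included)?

mov ebx, 7 → ebx=7
mov esi, 4 → esi=4
mov edx, 8 → edx=8
mov eax, 100 → eax=100
mov ebx, [eax] → ebx=M[100]=11
xor esi, ebx → esi=4^11=15
add eax, 4 → eax=100+4=104
sub edx, 2 → edx=8-2=6
cmp edx, 0  (cmp 6,0)
jg again: taken
mov ebx, [eax] → ebx=M[104]=9
xor esi, ebx → esi=15^9=6
add eax, 4 → eax=104+4=108
sub edx, 2 → edx=6-2=4
cmp edx, 0  (cmp 4,0)
jg again: taken
mov ebx, [eax] → ebx=M[108]=8
xor esi, ebx → esi=6^8=14
add eax, 4 → eax=108+4=112
sub edx, 2 → edx=4-2=2
cmp edx, 0  (cmp 2,0)
jg again: taken
mov ebx, [eax] → ebx=M[112]=23
xor esi, ebx → esi=14^23=25
add eax, 4 → eax=112+4=116
sub edx, 2 → edx=2-2=0
cmp edx, 0  (cmp 0,0)
jg again: not taken
add esi, 10 → esi=25+10=35
mov [104], ebx → M[104]=23
halt.
Total executed instructions: 31.

31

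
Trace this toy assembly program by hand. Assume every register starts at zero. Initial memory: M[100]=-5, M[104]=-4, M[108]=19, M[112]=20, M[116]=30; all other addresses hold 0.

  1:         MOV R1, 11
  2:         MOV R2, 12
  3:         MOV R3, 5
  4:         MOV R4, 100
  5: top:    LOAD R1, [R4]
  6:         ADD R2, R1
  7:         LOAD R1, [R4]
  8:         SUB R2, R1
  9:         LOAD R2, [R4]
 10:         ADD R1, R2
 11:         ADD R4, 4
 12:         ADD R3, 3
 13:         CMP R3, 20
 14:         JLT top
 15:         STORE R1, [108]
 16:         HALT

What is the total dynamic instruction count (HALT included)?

56

after MOV R1, 11: R1=11
after MOV R2, 12: R2=12
after MOV R3, 5: R3=5
after MOV R4, 100: R4=100
after LOAD R1, [R4]: R1=M[100]=-5
after ADD R2, R1: R2=12+(-5)=7
after LOAD R1, [R4]: R1=M[100]=-5
after SUB R2, R1: R2=7-(-5)=12
after LOAD R2, [R4]: R2=M[100]=-5
after ADD R1, R2: R1=(-5)+(-5)=-10
after ADD R4, 4: R4=100+4=104
after ADD R3, 3: R3=5+3=8
CMP R3, 20  (cmp 8,20)
JLT top: taken
after LOAD R1, [R4]: R1=M[104]=-4
after ADD R2, R1: R2=(-5)+(-4)=-9
after LOAD R1, [R4]: R1=M[104]=-4
after SUB R2, R1: R2=(-9)-(-4)=-5
after LOAD R2, [R4]: R2=M[104]=-4
after ADD R1, R2: R1=(-4)+(-4)=-8
after ADD R4, 4: R4=104+4=108
after ADD R3, 3: R3=8+3=11
CMP R3, 20  (cmp 11,20)
JLT top: taken
after LOAD R1, [R4]: R1=M[108]=19
after ADD R2, R1: R2=(-4)+19=15
after LOAD R1, [R4]: R1=M[108]=19
after SUB R2, R1: R2=15-19=-4
after LOAD R2, [R4]: R2=M[108]=19
after ADD R1, R2: R1=19+19=38
after ADD R4, 4: R4=108+4=112
after ADD R3, 3: R3=11+3=14
CMP R3, 20  (cmp 14,20)
JLT top: taken
after LOAD R1, [R4]: R1=M[112]=20
after ADD R2, R1: R2=19+20=39
after LOAD R1, [R4]: R1=M[112]=20
after SUB R2, R1: R2=39-20=19
after LOAD R2, [R4]: R2=M[112]=20
after ADD R1, R2: R1=20+20=40
after ADD R4, 4: R4=112+4=116
after ADD R3, 3: R3=14+3=17
CMP R3, 20  (cmp 17,20)
JLT top: taken
after LOAD R1, [R4]: R1=M[116]=30
after ADD R2, R1: R2=20+30=50
after LOAD R1, [R4]: R1=M[116]=30
after SUB R2, R1: R2=50-30=20
after LOAD R2, [R4]: R2=M[116]=30
after ADD R1, R2: R1=30+30=60
after ADD R4, 4: R4=116+4=120
after ADD R3, 3: R3=17+3=20
CMP R3, 20  (cmp 20,20)
JLT top: not taken
STORE R1, [108] → M[108]=60
halt.
Total executed instructions: 56.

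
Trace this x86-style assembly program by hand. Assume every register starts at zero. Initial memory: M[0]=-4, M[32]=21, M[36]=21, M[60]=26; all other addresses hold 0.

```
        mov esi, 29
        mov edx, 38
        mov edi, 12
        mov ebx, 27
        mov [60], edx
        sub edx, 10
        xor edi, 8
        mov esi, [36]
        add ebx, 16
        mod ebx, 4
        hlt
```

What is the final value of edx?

28

after mov esi, 29: esi=29
after mov edx, 38: edx=38
after mov edi, 12: edi=12
after mov ebx, 27: ebx=27
mov [60], edx → M[60]=38
after sub edx, 10: edx=38-10=28
after xor edi, 8: edi=12^8=4
after mov esi, [36]: esi=M[36]=21
after add ebx, 16: ebx=27+16=43
after mod ebx, 4: ebx=43%4=3
halt.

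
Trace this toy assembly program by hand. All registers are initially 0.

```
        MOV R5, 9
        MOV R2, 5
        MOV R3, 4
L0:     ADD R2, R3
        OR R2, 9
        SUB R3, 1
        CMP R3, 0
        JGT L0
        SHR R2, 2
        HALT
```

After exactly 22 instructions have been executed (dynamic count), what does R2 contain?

25

R5=9
R2=5
R3=4
R2=5+4=9
R2=9|9=9
R3=4-1=3
CMP R3, 0  (cmp 3,0)
JGT L0: taken
R2=9+3=12
R2=12|9=13
R3=3-1=2
CMP R3, 0  (cmp 2,0)
JGT L0: taken
R2=13+2=15
R2=15|9=15
R3=2-1=1
CMP R3, 0  (cmp 1,0)
JGT L0: taken
R2=15+1=16
R2=16|9=25
R3=1-1=0
CMP R3, 0  (cmp 0,0)
After step 22: R2 = 25.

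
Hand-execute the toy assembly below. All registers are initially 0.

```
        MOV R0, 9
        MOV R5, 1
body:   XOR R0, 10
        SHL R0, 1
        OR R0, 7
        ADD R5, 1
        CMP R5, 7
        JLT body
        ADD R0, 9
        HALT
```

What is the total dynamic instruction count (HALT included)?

MOV R0, 9 → R0=9
MOV R5, 1 → R5=1
XOR R0, 10 → R0=9^10=3
SHL R0, 1 → R0=3<<1=6
OR R0, 7 → R0=6|7=7
ADD R5, 1 → R5=1+1=2
CMP R5, 7  (cmp 2,7)
JLT body: taken
XOR R0, 10 → R0=7^10=13
SHL R0, 1 → R0=13<<1=26
OR R0, 7 → R0=26|7=31
ADD R5, 1 → R5=2+1=3
CMP R5, 7  (cmp 3,7)
JLT body: taken
XOR R0, 10 → R0=31^10=21
SHL R0, 1 → R0=21<<1=42
OR R0, 7 → R0=42|7=47
ADD R5, 1 → R5=3+1=4
CMP R5, 7  (cmp 4,7)
JLT body: taken
XOR R0, 10 → R0=47^10=37
SHL R0, 1 → R0=37<<1=74
OR R0, 7 → R0=74|7=79
ADD R5, 1 → R5=4+1=5
CMP R5, 7  (cmp 5,7)
JLT body: taken
XOR R0, 10 → R0=79^10=69
SHL R0, 1 → R0=69<<1=138
OR R0, 7 → R0=138|7=143
ADD R5, 1 → R5=5+1=6
CMP R5, 7  (cmp 6,7)
JLT body: taken
XOR R0, 10 → R0=143^10=133
SHL R0, 1 → R0=133<<1=266
OR R0, 7 → R0=266|7=271
ADD R5, 1 → R5=6+1=7
CMP R5, 7  (cmp 7,7)
JLT body: not taken
ADD R0, 9 → R0=271+9=280
halt.
Total executed instructions: 40.

40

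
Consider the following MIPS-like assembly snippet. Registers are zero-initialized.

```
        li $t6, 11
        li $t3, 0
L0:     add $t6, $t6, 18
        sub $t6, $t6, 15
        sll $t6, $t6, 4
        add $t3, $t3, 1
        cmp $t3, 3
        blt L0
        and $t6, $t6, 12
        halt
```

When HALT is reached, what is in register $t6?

0

li $t6, 11 → $t6=11
li $t3, 0 → $t3=0
add $t6, $t6, 18 → $t6=11+18=29
sub $t6, $t6, 15 → $t6=29-15=14
sll $t6, $t6, 4 → $t6=14<<4=224
add $t3, $t3, 1 → $t3=0+1=1
cmp $t3, 3  (cmp 1,3)
blt L0: taken
add $t6, $t6, 18 → $t6=224+18=242
sub $t6, $t6, 15 → $t6=242-15=227
sll $t6, $t6, 4 → $t6=227<<4=3632
add $t3, $t3, 1 → $t3=1+1=2
cmp $t3, 3  (cmp 2,3)
blt L0: taken
add $t6, $t6, 18 → $t6=3632+18=3650
sub $t6, $t6, 15 → $t6=3650-15=3635
sll $t6, $t6, 4 → $t6=3635<<4=58160
add $t3, $t3, 1 → $t3=2+1=3
cmp $t3, 3  (cmp 3,3)
blt L0: not taken
and $t6, $t6, 12 → $t6=58160&12=0
halt.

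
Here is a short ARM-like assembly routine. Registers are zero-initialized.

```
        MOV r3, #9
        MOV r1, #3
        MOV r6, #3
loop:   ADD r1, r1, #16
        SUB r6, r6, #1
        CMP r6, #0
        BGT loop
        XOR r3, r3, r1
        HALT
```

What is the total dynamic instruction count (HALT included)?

MOV r3, #9 → r3=9
MOV r1, #3 → r1=3
MOV r6, #3 → r6=3
ADD r1, r1, #16 → r1=3+16=19
SUB r6, r6, #1 → r6=3-1=2
CMP r6, #0  (cmp 2,0)
BGT loop: taken
ADD r1, r1, #16 → r1=19+16=35
SUB r6, r6, #1 → r6=2-1=1
CMP r6, #0  (cmp 1,0)
BGT loop: taken
ADD r1, r1, #16 → r1=35+16=51
SUB r6, r6, #1 → r6=1-1=0
CMP r6, #0  (cmp 0,0)
BGT loop: not taken
XOR r3, r3, r1 → r3=9^51=58
halt.
Total executed instructions: 17.

17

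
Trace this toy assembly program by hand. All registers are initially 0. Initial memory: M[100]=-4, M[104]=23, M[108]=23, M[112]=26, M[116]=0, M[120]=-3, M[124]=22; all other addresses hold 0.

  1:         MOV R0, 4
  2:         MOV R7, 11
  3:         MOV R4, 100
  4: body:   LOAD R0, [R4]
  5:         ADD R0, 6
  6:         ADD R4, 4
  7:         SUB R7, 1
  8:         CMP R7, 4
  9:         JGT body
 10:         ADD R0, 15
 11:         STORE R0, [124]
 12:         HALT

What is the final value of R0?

43

MOV R0, 4 → R0=4
MOV R7, 11 → R7=11
MOV R4, 100 → R4=100
LOAD R0, [R4] → R0=M[100]=-4
ADD R0, 6 → R0=(-4)+6=2
ADD R4, 4 → R4=100+4=104
SUB R7, 1 → R7=11-1=10
CMP R7, 4  (cmp 10,4)
JGT body: taken
LOAD R0, [R4] → R0=M[104]=23
ADD R0, 6 → R0=23+6=29
ADD R4, 4 → R4=104+4=108
SUB R7, 1 → R7=10-1=9
CMP R7, 4  (cmp 9,4)
JGT body: taken
LOAD R0, [R4] → R0=M[108]=23
ADD R0, 6 → R0=23+6=29
ADD R4, 4 → R4=108+4=112
SUB R7, 1 → R7=9-1=8
CMP R7, 4  (cmp 8,4)
JGT body: taken
LOAD R0, [R4] → R0=M[112]=26
ADD R0, 6 → R0=26+6=32
ADD R4, 4 → R4=112+4=116
SUB R7, 1 → R7=8-1=7
CMP R7, 4  (cmp 7,4)
JGT body: taken
LOAD R0, [R4] → R0=M[116]=0
ADD R0, 6 → R0=0+6=6
ADD R4, 4 → R4=116+4=120
SUB R7, 1 → R7=7-1=6
CMP R7, 4  (cmp 6,4)
JGT body: taken
LOAD R0, [R4] → R0=M[120]=-3
ADD R0, 6 → R0=(-3)+6=3
ADD R4, 4 → R4=120+4=124
SUB R7, 1 → R7=6-1=5
CMP R7, 4  (cmp 5,4)
JGT body: taken
LOAD R0, [R4] → R0=M[124]=22
ADD R0, 6 → R0=22+6=28
ADD R4, 4 → R4=124+4=128
SUB R7, 1 → R7=5-1=4
CMP R7, 4  (cmp 4,4)
JGT body: not taken
ADD R0, 15 → R0=28+15=43
STORE R0, [124] → M[124]=43
halt.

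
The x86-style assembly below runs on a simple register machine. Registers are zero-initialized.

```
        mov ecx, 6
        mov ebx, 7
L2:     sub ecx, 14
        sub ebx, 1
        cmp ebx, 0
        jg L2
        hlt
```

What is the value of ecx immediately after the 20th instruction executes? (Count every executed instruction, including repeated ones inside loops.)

-64

after mov ecx, 6: ecx=6
after mov ebx, 7: ebx=7
after sub ecx, 14: ecx=6-14=-8
after sub ebx, 1: ebx=7-1=6
cmp ebx, 0  (cmp 6,0)
jg L2: taken
after sub ecx, 14: ecx=(-8)-14=-22
after sub ebx, 1: ebx=6-1=5
cmp ebx, 0  (cmp 5,0)
jg L2: taken
after sub ecx, 14: ecx=(-22)-14=-36
after sub ebx, 1: ebx=5-1=4
cmp ebx, 0  (cmp 4,0)
jg L2: taken
after sub ecx, 14: ecx=(-36)-14=-50
after sub ebx, 1: ebx=4-1=3
cmp ebx, 0  (cmp 3,0)
jg L2: taken
after sub ecx, 14: ecx=(-50)-14=-64
after sub ebx, 1: ebx=3-1=2
After step 20: ecx = -64.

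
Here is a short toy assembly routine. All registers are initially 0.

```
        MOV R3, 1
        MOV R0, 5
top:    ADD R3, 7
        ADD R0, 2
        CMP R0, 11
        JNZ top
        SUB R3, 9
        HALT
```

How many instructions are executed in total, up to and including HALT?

16

after MOV R3, 1: R3=1
after MOV R0, 5: R0=5
after ADD R3, 7: R3=1+7=8
after ADD R0, 2: R0=5+2=7
CMP R0, 11  (cmp 7,11)
JNZ top: taken
after ADD R3, 7: R3=8+7=15
after ADD R0, 2: R0=7+2=9
CMP R0, 11  (cmp 9,11)
JNZ top: taken
after ADD R3, 7: R3=15+7=22
after ADD R0, 2: R0=9+2=11
CMP R0, 11  (cmp 11,11)
JNZ top: not taken
after SUB R3, 9: R3=22-9=13
halt.
Total executed instructions: 16.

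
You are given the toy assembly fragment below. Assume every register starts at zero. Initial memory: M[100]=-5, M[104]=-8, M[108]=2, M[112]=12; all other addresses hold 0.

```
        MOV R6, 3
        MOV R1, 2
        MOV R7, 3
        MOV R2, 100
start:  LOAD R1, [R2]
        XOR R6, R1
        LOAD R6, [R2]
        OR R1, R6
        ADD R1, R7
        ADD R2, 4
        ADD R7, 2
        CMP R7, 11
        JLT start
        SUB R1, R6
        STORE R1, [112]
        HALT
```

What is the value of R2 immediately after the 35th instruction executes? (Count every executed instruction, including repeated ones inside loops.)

112

R6=3
R1=2
R7=3
R2=100
R1=M[100]=-5
R6=3^(-5)=-8
R6=M[100]=-5
R1=(-5)|(-5)=-5
R1=(-5)+3=-2
R2=100+4=104
R7=3+2=5
CMP R7, 11  (cmp 5,11)
JLT start: taken
R1=M[104]=-8
R6=(-5)^(-8)=3
R6=M[104]=-8
R1=(-8)|(-8)=-8
R1=(-8)+5=-3
R2=104+4=108
R7=5+2=7
CMP R7, 11  (cmp 7,11)
JLT start: taken
R1=M[108]=2
R6=(-8)^2=-6
R6=M[108]=2
R1=2|2=2
R1=2+7=9
R2=108+4=112
R7=7+2=9
CMP R7, 11  (cmp 9,11)
JLT start: taken
R1=M[112]=12
R6=2^12=14
R6=M[112]=12
R1=12|12=12
After step 35: R2 = 112.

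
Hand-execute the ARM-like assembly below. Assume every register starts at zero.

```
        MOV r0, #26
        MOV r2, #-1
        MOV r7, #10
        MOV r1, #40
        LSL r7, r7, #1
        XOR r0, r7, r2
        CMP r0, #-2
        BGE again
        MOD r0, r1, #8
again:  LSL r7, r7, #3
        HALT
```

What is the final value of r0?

r0=26
r2=-1
r7=10
r1=40
r7=10<<1=20
r0=20^(-1)=-21
CMP r0, #-2  (cmp -21,-2)
BGE again: not taken
r0=40%8=0
r7=20<<3=160
halt.

0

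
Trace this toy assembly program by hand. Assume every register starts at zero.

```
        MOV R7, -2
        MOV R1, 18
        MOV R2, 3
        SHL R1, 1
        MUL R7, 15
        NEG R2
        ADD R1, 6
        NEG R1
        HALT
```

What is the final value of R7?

MOV R7, -2 → R7=-2
MOV R1, 18 → R1=18
MOV R2, 3 → R2=3
SHL R1, 1 → R1=18<<1=36
MUL R7, 15 → R7=(-2)*15=-30
NEG R2 → R2=-(3)=-3
ADD R1, 6 → R1=36+6=42
NEG R1 → R1=-(42)=-42
halt.

-30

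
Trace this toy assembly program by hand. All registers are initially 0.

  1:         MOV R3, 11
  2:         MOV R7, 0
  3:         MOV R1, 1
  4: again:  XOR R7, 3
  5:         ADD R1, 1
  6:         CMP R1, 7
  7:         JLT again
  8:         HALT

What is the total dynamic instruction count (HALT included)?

28

after MOV R3, 11: R3=11
after MOV R7, 0: R7=0
after MOV R1, 1: R1=1
after XOR R7, 3: R7=0^3=3
after ADD R1, 1: R1=1+1=2
CMP R1, 7  (cmp 2,7)
JLT again: taken
after XOR R7, 3: R7=3^3=0
after ADD R1, 1: R1=2+1=3
CMP R1, 7  (cmp 3,7)
JLT again: taken
after XOR R7, 3: R7=0^3=3
after ADD R1, 1: R1=3+1=4
CMP R1, 7  (cmp 4,7)
JLT again: taken
after XOR R7, 3: R7=3^3=0
after ADD R1, 1: R1=4+1=5
CMP R1, 7  (cmp 5,7)
JLT again: taken
after XOR R7, 3: R7=0^3=3
after ADD R1, 1: R1=5+1=6
CMP R1, 7  (cmp 6,7)
JLT again: taken
after XOR R7, 3: R7=3^3=0
after ADD R1, 1: R1=6+1=7
CMP R1, 7  (cmp 7,7)
JLT again: not taken
halt.
Total executed instructions: 28.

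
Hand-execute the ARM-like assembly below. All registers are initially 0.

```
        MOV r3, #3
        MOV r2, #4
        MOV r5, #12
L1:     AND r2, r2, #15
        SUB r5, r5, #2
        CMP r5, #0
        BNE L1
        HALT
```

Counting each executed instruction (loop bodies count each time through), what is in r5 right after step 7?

10

after MOV r3, #3: r3=3
after MOV r2, #4: r2=4
after MOV r5, #12: r5=12
after AND r2, r2, #15: r2=4&15=4
after SUB r5, r5, #2: r5=12-2=10
CMP r5, #0  (cmp 10,0)
BNE L1: taken
After step 7: r5 = 10.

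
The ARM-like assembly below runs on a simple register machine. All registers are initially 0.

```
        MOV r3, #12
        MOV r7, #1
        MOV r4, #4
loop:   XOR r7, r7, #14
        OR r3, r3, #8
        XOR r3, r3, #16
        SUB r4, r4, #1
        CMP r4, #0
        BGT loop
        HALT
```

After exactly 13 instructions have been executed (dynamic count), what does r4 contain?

2

after MOV r3, #12: r3=12
after MOV r7, #1: r7=1
after MOV r4, #4: r4=4
after XOR r7, r7, #14: r7=1^14=15
after OR r3, r3, #8: r3=12|8=12
after XOR r3, r3, #16: r3=12^16=28
after SUB r4, r4, #1: r4=4-1=3
CMP r4, #0  (cmp 3,0)
BGT loop: taken
after XOR r7, r7, #14: r7=15^14=1
after OR r3, r3, #8: r3=28|8=28
after XOR r3, r3, #16: r3=28^16=12
after SUB r4, r4, #1: r4=3-1=2
After step 13: r4 = 2.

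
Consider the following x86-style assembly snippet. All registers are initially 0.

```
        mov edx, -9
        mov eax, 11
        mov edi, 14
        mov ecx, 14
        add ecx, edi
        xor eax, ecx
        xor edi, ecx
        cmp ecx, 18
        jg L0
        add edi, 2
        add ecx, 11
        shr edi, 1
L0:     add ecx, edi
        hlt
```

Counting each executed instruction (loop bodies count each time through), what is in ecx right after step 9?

28

mov edx, -9 → edx=-9
mov eax, 11 → eax=11
mov edi, 14 → edi=14
mov ecx, 14 → ecx=14
add ecx, edi → ecx=14+14=28
xor eax, ecx → eax=11^28=23
xor edi, ecx → edi=14^28=18
cmp ecx, 18  (cmp 28,18)
jg L0: taken
After step 9: ecx = 28.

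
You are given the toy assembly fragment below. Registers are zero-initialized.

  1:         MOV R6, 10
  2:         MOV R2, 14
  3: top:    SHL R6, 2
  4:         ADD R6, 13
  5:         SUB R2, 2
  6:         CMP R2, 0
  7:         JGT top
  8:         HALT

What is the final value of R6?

MOV R6, 10 → R6=10
MOV R2, 14 → R2=14
SHL R6, 2 → R6=10<<2=40
ADD R6, 13 → R6=40+13=53
SUB R2, 2 → R2=14-2=12
CMP R2, 0  (cmp 12,0)
JGT top: taken
SHL R6, 2 → R6=53<<2=212
ADD R6, 13 → R6=212+13=225
SUB R2, 2 → R2=12-2=10
CMP R2, 0  (cmp 10,0)
JGT top: taken
SHL R6, 2 → R6=225<<2=900
ADD R6, 13 → R6=900+13=913
SUB R2, 2 → R2=10-2=8
CMP R2, 0  (cmp 8,0)
JGT top: taken
SHL R6, 2 → R6=913<<2=3652
ADD R6, 13 → R6=3652+13=3665
SUB R2, 2 → R2=8-2=6
CMP R2, 0  (cmp 6,0)
JGT top: taken
SHL R6, 2 → R6=3665<<2=14660
ADD R6, 13 → R6=14660+13=14673
SUB R2, 2 → R2=6-2=4
CMP R2, 0  (cmp 4,0)
JGT top: taken
SHL R6, 2 → R6=14673<<2=58692
ADD R6, 13 → R6=58692+13=58705
SUB R2, 2 → R2=4-2=2
CMP R2, 0  (cmp 2,0)
JGT top: taken
SHL R6, 2 → R6=58705<<2=234820
ADD R6, 13 → R6=234820+13=234833
SUB R2, 2 → R2=2-2=0
CMP R2, 0  (cmp 0,0)
JGT top: not taken
halt.

234833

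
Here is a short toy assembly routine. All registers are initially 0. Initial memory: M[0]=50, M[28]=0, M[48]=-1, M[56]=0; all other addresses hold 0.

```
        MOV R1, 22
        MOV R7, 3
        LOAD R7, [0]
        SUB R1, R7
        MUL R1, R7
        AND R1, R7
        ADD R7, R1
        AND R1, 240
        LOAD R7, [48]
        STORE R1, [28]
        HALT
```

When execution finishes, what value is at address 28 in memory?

after MOV R1, 22: R1=22
after MOV R7, 3: R7=3
after LOAD R7, [0]: R7=M[0]=50
after SUB R1, R7: R1=22-50=-28
after MUL R1, R7: R1=(-28)*50=-1400
after AND R1, R7: R1=(-1400)&50=0
after ADD R7, R1: R7=50+0=50
after AND R1, 240: R1=0&240=0
after LOAD R7, [48]: R7=M[48]=-1
STORE R1, [28] → M[28]=0
halt.

0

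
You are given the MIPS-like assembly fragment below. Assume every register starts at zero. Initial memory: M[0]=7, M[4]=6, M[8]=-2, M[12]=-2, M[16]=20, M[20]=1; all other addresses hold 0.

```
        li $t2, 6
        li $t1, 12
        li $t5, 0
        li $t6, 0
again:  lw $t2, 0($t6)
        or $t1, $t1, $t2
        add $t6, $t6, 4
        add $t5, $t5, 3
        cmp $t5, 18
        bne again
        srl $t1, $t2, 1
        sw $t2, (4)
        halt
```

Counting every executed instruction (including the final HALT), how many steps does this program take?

43

after li $t2, 6: $t2=6
after li $t1, 12: $t1=12
after li $t5, 0: $t5=0
after li $t6, 0: $t6=0
after lw $t2, 0($t6): $t2=M[0]=7
after or $t1, $t1, $t2: $t1=12|7=15
after add $t6, $t6, 4: $t6=0+4=4
after add $t5, $t5, 3: $t5=0+3=3
cmp $t5, 18  (cmp 3,18)
bne again: taken
after lw $t2, 0($t6): $t2=M[4]=6
after or $t1, $t1, $t2: $t1=15|6=15
after add $t6, $t6, 4: $t6=4+4=8
after add $t5, $t5, 3: $t5=3+3=6
cmp $t5, 18  (cmp 6,18)
bne again: taken
after lw $t2, 0($t6): $t2=M[8]=-2
after or $t1, $t1, $t2: $t1=15|(-2)=-1
after add $t6, $t6, 4: $t6=8+4=12
after add $t5, $t5, 3: $t5=6+3=9
cmp $t5, 18  (cmp 9,18)
bne again: taken
after lw $t2, 0($t6): $t2=M[12]=-2
after or $t1, $t1, $t2: $t1=(-1)|(-2)=-1
after add $t6, $t6, 4: $t6=12+4=16
after add $t5, $t5, 3: $t5=9+3=12
cmp $t5, 18  (cmp 12,18)
bne again: taken
after lw $t2, 0($t6): $t2=M[16]=20
after or $t1, $t1, $t2: $t1=(-1)|20=-1
after add $t6, $t6, 4: $t6=16+4=20
after add $t5, $t5, 3: $t5=12+3=15
cmp $t5, 18  (cmp 15,18)
bne again: taken
after lw $t2, 0($t6): $t2=M[20]=1
after or $t1, $t1, $t2: $t1=(-1)|1=-1
after add $t6, $t6, 4: $t6=20+4=24
after add $t5, $t5, 3: $t5=15+3=18
cmp $t5, 18  (cmp 18,18)
bne again: not taken
after srl $t1, $t2, 1: $t1=1>>1=0
sw $t2, (4) → M[4]=1
halt.
Total executed instructions: 43.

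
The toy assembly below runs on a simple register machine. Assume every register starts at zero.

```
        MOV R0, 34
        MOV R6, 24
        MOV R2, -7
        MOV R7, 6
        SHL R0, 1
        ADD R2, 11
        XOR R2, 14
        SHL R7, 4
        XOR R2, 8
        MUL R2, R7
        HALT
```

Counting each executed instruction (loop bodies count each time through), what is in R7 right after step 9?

after MOV R0, 34: R0=34
after MOV R6, 24: R6=24
after MOV R2, -7: R2=-7
after MOV R7, 6: R7=6
after SHL R0, 1: R0=34<<1=68
after ADD R2, 11: R2=(-7)+11=4
after XOR R2, 14: R2=4^14=10
after SHL R7, 4: R7=6<<4=96
after XOR R2, 8: R2=10^8=2
After step 9: R7 = 96.

96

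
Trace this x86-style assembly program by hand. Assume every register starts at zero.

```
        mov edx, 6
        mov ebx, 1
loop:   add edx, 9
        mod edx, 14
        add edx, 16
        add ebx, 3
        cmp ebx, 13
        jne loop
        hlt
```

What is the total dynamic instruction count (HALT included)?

mov edx, 6 → edx=6
mov ebx, 1 → ebx=1
add edx, 9 → edx=6+9=15
mod edx, 14 → edx=15%14=1
add edx, 16 → edx=1+16=17
add ebx, 3 → ebx=1+3=4
cmp ebx, 13  (cmp 4,13)
jne loop: taken
add edx, 9 → edx=17+9=26
mod edx, 14 → edx=26%14=12
add edx, 16 → edx=12+16=28
add ebx, 3 → ebx=4+3=7
cmp ebx, 13  (cmp 7,13)
jne loop: taken
add edx, 9 → edx=28+9=37
mod edx, 14 → edx=37%14=9
add edx, 16 → edx=9+16=25
add ebx, 3 → ebx=7+3=10
cmp ebx, 13  (cmp 10,13)
jne loop: taken
add edx, 9 → edx=25+9=34
mod edx, 14 → edx=34%14=6
add edx, 16 → edx=6+16=22
add ebx, 3 → ebx=10+3=13
cmp ebx, 13  (cmp 13,13)
jne loop: not taken
halt.
Total executed instructions: 27.

27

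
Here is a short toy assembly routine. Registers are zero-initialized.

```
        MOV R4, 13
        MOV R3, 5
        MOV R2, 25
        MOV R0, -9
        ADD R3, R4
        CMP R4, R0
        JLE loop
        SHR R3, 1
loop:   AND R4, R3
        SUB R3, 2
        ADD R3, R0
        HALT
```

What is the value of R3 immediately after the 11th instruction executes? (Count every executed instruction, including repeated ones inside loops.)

-2

R4=13
R3=5
R2=25
R0=-9
R3=5+13=18
CMP R4, R0  (cmp 13,-9)
JLE loop: not taken
R3=18>>1=9
R4=13&9=9
R3=9-2=7
R3=7+(-9)=-2
After step 11: R3 = -2.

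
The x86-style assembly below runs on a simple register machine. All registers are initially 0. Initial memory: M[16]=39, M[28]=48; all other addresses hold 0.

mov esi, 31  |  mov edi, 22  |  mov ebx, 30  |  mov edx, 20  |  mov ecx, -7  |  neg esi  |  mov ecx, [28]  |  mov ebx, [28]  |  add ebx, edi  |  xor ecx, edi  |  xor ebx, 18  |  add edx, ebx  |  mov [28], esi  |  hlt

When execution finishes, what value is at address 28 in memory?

-31

after mov esi, 31: esi=31
after mov edi, 22: edi=22
after mov ebx, 30: ebx=30
after mov edx, 20: edx=20
after mov ecx, -7: ecx=-7
after neg esi: esi=-(31)=-31
after mov ecx, [28]: ecx=M[28]=48
after mov ebx, [28]: ebx=M[28]=48
after add ebx, edi: ebx=48+22=70
after xor ecx, edi: ecx=48^22=38
after xor ebx, 18: ebx=70^18=84
after add edx, ebx: edx=20+84=104
mov [28], esi → M[28]=-31
halt.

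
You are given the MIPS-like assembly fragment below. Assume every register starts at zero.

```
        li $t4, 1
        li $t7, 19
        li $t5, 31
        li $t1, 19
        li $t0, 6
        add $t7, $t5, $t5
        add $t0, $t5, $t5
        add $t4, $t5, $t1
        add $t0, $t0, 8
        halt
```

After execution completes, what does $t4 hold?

after li $t4, 1: $t4=1
after li $t7, 19: $t7=19
after li $t5, 31: $t5=31
after li $t1, 19: $t1=19
after li $t0, 6: $t0=6
after add $t7, $t5, $t5: $t7=31+31=62
after add $t0, $t5, $t5: $t0=31+31=62
after add $t4, $t5, $t1: $t4=31+19=50
after add $t0, $t0, 8: $t0=62+8=70
halt.

50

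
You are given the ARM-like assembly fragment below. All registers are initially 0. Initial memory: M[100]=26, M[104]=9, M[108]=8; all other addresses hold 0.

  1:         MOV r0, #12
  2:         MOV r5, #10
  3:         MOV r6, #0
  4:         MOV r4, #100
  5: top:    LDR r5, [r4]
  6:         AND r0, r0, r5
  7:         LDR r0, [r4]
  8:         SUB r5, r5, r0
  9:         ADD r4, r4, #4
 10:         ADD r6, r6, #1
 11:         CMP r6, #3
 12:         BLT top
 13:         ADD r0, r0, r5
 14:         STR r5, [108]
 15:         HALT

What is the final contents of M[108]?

0

r0=12
r5=10
r6=0
r4=100
r5=M[100]=26
r0=12&26=8
r0=M[100]=26
r5=26-26=0
r4=100+4=104
r6=0+1=1
CMP r6, #3  (cmp 1,3)
BLT top: taken
r5=M[104]=9
r0=26&9=8
r0=M[104]=9
r5=9-9=0
r4=104+4=108
r6=1+1=2
CMP r6, #3  (cmp 2,3)
BLT top: taken
r5=M[108]=8
r0=9&8=8
r0=M[108]=8
r5=8-8=0
r4=108+4=112
r6=2+1=3
CMP r6, #3  (cmp 3,3)
BLT top: not taken
r0=8+0=8
STR r5, [108] → M[108]=0
halt.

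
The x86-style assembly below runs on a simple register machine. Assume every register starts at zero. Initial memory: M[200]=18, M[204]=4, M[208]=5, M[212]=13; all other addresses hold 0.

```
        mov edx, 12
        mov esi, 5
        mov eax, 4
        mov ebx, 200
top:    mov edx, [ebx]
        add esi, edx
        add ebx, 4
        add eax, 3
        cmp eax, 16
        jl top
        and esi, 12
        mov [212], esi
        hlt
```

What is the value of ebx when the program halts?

edx=12
esi=5
eax=4
ebx=200
edx=M[200]=18
esi=5+18=23
ebx=200+4=204
eax=4+3=7
cmp eax, 16  (cmp 7,16)
jl top: taken
edx=M[204]=4
esi=23+4=27
ebx=204+4=208
eax=7+3=10
cmp eax, 16  (cmp 10,16)
jl top: taken
edx=M[208]=5
esi=27+5=32
ebx=208+4=212
eax=10+3=13
cmp eax, 16  (cmp 13,16)
jl top: taken
edx=M[212]=13
esi=32+13=45
ebx=212+4=216
eax=13+3=16
cmp eax, 16  (cmp 16,16)
jl top: not taken
esi=45&12=12
mov [212], esi → M[212]=12
halt.

216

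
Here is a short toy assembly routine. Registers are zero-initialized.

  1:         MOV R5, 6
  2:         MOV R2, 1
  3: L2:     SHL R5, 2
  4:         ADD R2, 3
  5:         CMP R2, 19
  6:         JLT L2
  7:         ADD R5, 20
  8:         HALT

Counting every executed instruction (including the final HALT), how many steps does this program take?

MOV R5, 6 → R5=6
MOV R2, 1 → R2=1
SHL R5, 2 → R5=6<<2=24
ADD R2, 3 → R2=1+3=4
CMP R2, 19  (cmp 4,19)
JLT L2: taken
SHL R5, 2 → R5=24<<2=96
ADD R2, 3 → R2=4+3=7
CMP R2, 19  (cmp 7,19)
JLT L2: taken
SHL R5, 2 → R5=96<<2=384
ADD R2, 3 → R2=7+3=10
CMP R2, 19  (cmp 10,19)
JLT L2: taken
SHL R5, 2 → R5=384<<2=1536
ADD R2, 3 → R2=10+3=13
CMP R2, 19  (cmp 13,19)
JLT L2: taken
SHL R5, 2 → R5=1536<<2=6144
ADD R2, 3 → R2=13+3=16
CMP R2, 19  (cmp 16,19)
JLT L2: taken
SHL R5, 2 → R5=6144<<2=24576
ADD R2, 3 → R2=16+3=19
CMP R2, 19  (cmp 19,19)
JLT L2: not taken
ADD R5, 20 → R5=24576+20=24596
halt.
Total executed instructions: 28.

28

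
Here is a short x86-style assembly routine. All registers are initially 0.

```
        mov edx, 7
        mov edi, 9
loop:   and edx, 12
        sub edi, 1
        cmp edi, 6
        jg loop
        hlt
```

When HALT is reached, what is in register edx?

edx=7
edi=9
edx=7&12=4
edi=9-1=8
cmp edi, 6  (cmp 8,6)
jg loop: taken
edx=4&12=4
edi=8-1=7
cmp edi, 6  (cmp 7,6)
jg loop: taken
edx=4&12=4
edi=7-1=6
cmp edi, 6  (cmp 6,6)
jg loop: not taken
halt.

4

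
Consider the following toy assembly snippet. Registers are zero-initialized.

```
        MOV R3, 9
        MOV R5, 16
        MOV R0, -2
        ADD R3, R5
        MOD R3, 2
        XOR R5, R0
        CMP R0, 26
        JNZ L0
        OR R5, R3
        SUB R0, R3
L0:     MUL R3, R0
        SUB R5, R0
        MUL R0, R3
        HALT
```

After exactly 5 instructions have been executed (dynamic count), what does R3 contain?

1

after MOV R3, 9: R3=9
after MOV R5, 16: R5=16
after MOV R0, -2: R0=-2
after ADD R3, R5: R3=9+16=25
after MOD R3, 2: R3=25%2=1
After step 5: R3 = 1.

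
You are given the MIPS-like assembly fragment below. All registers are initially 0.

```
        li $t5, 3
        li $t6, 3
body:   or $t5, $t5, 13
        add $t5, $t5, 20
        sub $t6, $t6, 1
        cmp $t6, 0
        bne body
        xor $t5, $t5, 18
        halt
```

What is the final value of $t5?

li $t5, 3 → $t5=3
li $t6, 3 → $t6=3
or $t5, $t5, 13 → $t5=3|13=15
add $t5, $t5, 20 → $t5=15+20=35
sub $t6, $t6, 1 → $t6=3-1=2
cmp $t6, 0  (cmp 2,0)
bne body: taken
or $t5, $t5, 13 → $t5=35|13=47
add $t5, $t5, 20 → $t5=47+20=67
sub $t6, $t6, 1 → $t6=2-1=1
cmp $t6, 0  (cmp 1,0)
bne body: taken
or $t5, $t5, 13 → $t5=67|13=79
add $t5, $t5, 20 → $t5=79+20=99
sub $t6, $t6, 1 → $t6=1-1=0
cmp $t6, 0  (cmp 0,0)
bne body: not taken
xor $t5, $t5, 18 → $t5=99^18=113
halt.

113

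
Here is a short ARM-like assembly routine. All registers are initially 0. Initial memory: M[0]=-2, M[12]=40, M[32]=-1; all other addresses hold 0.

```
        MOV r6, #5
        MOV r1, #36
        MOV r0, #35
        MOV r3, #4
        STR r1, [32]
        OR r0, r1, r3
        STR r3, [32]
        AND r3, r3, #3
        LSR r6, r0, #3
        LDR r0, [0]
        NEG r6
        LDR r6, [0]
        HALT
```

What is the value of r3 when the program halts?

0

MOV r6, #5 → r6=5
MOV r1, #36 → r1=36
MOV r0, #35 → r0=35
MOV r3, #4 → r3=4
STR r1, [32] → M[32]=36
OR r0, r1, r3 → r0=36|4=36
STR r3, [32] → M[32]=4
AND r3, r3, #3 → r3=4&3=0
LSR r6, r0, #3 → r6=36>>3=4
LDR r0, [0] → r0=M[0]=-2
NEG r6 → r6=-(4)=-4
LDR r6, [0] → r6=M[0]=-2
halt.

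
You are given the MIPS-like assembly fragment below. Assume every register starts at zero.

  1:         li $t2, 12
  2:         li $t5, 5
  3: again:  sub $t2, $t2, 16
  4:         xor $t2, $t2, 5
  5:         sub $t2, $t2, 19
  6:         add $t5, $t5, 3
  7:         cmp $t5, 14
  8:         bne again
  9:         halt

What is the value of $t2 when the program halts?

-94

after li $t2, 12: $t2=12
after li $t5, 5: $t5=5
after sub $t2, $t2, 16: $t2=12-16=-4
after xor $t2, $t2, 5: $t2=(-4)^5=-7
after sub $t2, $t2, 19: $t2=(-7)-19=-26
after add $t5, $t5, 3: $t5=5+3=8
cmp $t5, 14  (cmp 8,14)
bne again: taken
after sub $t2, $t2, 16: $t2=(-26)-16=-42
after xor $t2, $t2, 5: $t2=(-42)^5=-45
after sub $t2, $t2, 19: $t2=(-45)-19=-64
after add $t5, $t5, 3: $t5=8+3=11
cmp $t5, 14  (cmp 11,14)
bne again: taken
after sub $t2, $t2, 16: $t2=(-64)-16=-80
after xor $t2, $t2, 5: $t2=(-80)^5=-75
after sub $t2, $t2, 19: $t2=(-75)-19=-94
after add $t5, $t5, 3: $t5=11+3=14
cmp $t5, 14  (cmp 14,14)
bne again: not taken
halt.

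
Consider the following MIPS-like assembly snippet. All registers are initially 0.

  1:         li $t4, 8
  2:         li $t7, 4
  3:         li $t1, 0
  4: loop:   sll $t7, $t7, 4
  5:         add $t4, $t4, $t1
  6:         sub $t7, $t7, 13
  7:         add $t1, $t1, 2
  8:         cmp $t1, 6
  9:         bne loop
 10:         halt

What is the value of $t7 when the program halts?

12835

li $t4, 8 → $t4=8
li $t7, 4 → $t7=4
li $t1, 0 → $t1=0
sll $t7, $t7, 4 → $t7=4<<4=64
add $t4, $t4, $t1 → $t4=8+0=8
sub $t7, $t7, 13 → $t7=64-13=51
add $t1, $t1, 2 → $t1=0+2=2
cmp $t1, 6  (cmp 2,6)
bne loop: taken
sll $t7, $t7, 4 → $t7=51<<4=816
add $t4, $t4, $t1 → $t4=8+2=10
sub $t7, $t7, 13 → $t7=816-13=803
add $t1, $t1, 2 → $t1=2+2=4
cmp $t1, 6  (cmp 4,6)
bne loop: taken
sll $t7, $t7, 4 → $t7=803<<4=12848
add $t4, $t4, $t1 → $t4=10+4=14
sub $t7, $t7, 13 → $t7=12848-13=12835
add $t1, $t1, 2 → $t1=4+2=6
cmp $t1, 6  (cmp 6,6)
bne loop: not taken
halt.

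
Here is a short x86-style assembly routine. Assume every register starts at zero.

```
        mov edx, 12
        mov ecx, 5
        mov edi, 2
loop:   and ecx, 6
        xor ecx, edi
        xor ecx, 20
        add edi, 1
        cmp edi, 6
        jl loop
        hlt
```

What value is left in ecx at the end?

mov edx, 12 → edx=12
mov ecx, 5 → ecx=5
mov edi, 2 → edi=2
and ecx, 6 → ecx=5&6=4
xor ecx, edi → ecx=4^2=6
xor ecx, 20 → ecx=6^20=18
add edi, 1 → edi=2+1=3
cmp edi, 6  (cmp 3,6)
jl loop: taken
and ecx, 6 → ecx=18&6=2
xor ecx, edi → ecx=2^3=1
xor ecx, 20 → ecx=1^20=21
add edi, 1 → edi=3+1=4
cmp edi, 6  (cmp 4,6)
jl loop: taken
and ecx, 6 → ecx=21&6=4
xor ecx, edi → ecx=4^4=0
xor ecx, 20 → ecx=0^20=20
add edi, 1 → edi=4+1=5
cmp edi, 6  (cmp 5,6)
jl loop: taken
and ecx, 6 → ecx=20&6=4
xor ecx, edi → ecx=4^5=1
xor ecx, 20 → ecx=1^20=21
add edi, 1 → edi=5+1=6
cmp edi, 6  (cmp 6,6)
jl loop: not taken
halt.

21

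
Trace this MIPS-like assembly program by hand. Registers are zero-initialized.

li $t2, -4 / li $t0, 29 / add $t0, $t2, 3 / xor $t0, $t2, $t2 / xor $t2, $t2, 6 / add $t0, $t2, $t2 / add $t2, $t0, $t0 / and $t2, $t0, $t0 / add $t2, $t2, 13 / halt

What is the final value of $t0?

-12

after li $t2, -4: $t2=-4
after li $t0, 29: $t0=29
after add $t0, $t2, 3: $t0=(-4)+3=-1
after xor $t0, $t2, $t2: $t0=(-4)^(-4)=0
after xor $t2, $t2, 6: $t2=(-4)^6=-6
after add $t0, $t2, $t2: $t0=(-6)+(-6)=-12
after add $t2, $t0, $t0: $t2=(-12)+(-12)=-24
after and $t2, $t0, $t0: $t2=(-12)&(-12)=-12
after add $t2, $t2, 13: $t2=(-12)+13=1
halt.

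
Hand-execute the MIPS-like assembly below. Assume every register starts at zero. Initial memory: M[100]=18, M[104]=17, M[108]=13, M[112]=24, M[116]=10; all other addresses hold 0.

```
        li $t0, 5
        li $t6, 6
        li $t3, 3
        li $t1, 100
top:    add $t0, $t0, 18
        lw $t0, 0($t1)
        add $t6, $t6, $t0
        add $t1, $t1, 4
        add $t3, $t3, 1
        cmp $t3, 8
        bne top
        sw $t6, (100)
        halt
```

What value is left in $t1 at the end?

120

li $t0, 5 → $t0=5
li $t6, 6 → $t6=6
li $t3, 3 → $t3=3
li $t1, 100 → $t1=100
add $t0, $t0, 18 → $t0=5+18=23
lw $t0, 0($t1) → $t0=M[100]=18
add $t6, $t6, $t0 → $t6=6+18=24
add $t1, $t1, 4 → $t1=100+4=104
add $t3, $t3, 1 → $t3=3+1=4
cmp $t3, 8  (cmp 4,8)
bne top: taken
add $t0, $t0, 18 → $t0=18+18=36
lw $t0, 0($t1) → $t0=M[104]=17
add $t6, $t6, $t0 → $t6=24+17=41
add $t1, $t1, 4 → $t1=104+4=108
add $t3, $t3, 1 → $t3=4+1=5
cmp $t3, 8  (cmp 5,8)
bne top: taken
add $t0, $t0, 18 → $t0=17+18=35
lw $t0, 0($t1) → $t0=M[108]=13
add $t6, $t6, $t0 → $t6=41+13=54
add $t1, $t1, 4 → $t1=108+4=112
add $t3, $t3, 1 → $t3=5+1=6
cmp $t3, 8  (cmp 6,8)
bne top: taken
add $t0, $t0, 18 → $t0=13+18=31
lw $t0, 0($t1) → $t0=M[112]=24
add $t6, $t6, $t0 → $t6=54+24=78
add $t1, $t1, 4 → $t1=112+4=116
add $t3, $t3, 1 → $t3=6+1=7
cmp $t3, 8  (cmp 7,8)
bne top: taken
add $t0, $t0, 18 → $t0=24+18=42
lw $t0, 0($t1) → $t0=M[116]=10
add $t6, $t6, $t0 → $t6=78+10=88
add $t1, $t1, 4 → $t1=116+4=120
add $t3, $t3, 1 → $t3=7+1=8
cmp $t3, 8  (cmp 8,8)
bne top: not taken
sw $t6, (100) → M[100]=88
halt.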